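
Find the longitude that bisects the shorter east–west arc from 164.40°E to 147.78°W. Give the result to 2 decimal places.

171.69°W

Signed shortest Δλ from +164.40° to -147.78° is +47.82°.
Midpoint longitude = +164.40° + (+47.82°)/2 = +164.40° + 23.91° = +188.31°.
Normalise into (−180°, 180°]: -171.69°.
(The naïve average (+164.40 + -147.78)/2 = 8.31° is on the wrong side of the globe.)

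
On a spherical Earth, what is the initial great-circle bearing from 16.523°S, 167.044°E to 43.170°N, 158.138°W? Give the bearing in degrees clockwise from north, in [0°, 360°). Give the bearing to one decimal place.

Δλ = -158.138 − 167.044 = -325.182°; wrapped into (−180°, 180°]: 34.818°.
θ = atan2( sin Δλ · cos φ₂ , cos φ₁ · sin φ₂ − sin φ₁ · cos φ₂ · cos Δλ )
  = atan2(0.41642, 0.82620) = 26.749° → normalised to [0°, 360°): 26.749°.

26.7°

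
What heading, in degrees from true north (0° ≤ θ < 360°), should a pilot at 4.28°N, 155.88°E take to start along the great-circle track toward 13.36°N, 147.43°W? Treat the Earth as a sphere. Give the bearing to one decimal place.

76.8°

Δλ = -147.43 − 155.88 = -303.31°; wrapped into (−180°, 180°]: 56.69°.
θ = atan2( sin Δλ · cos φ₂ , cos φ₁ · sin φ₂ − sin φ₁ · cos φ₂ · cos Δλ )
  = atan2(0.81310, 0.19055) = 76.811° → normalised to [0°, 360°): 76.811°.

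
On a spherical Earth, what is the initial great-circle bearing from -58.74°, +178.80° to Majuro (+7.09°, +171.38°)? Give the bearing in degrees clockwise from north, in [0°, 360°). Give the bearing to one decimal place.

351.9°

Δλ = 171.38 − 178.80 = -7.42°.
θ = atan2( sin Δλ · cos φ₂ , cos φ₁ · sin φ₂ − sin φ₁ · cos φ₂ · cos Δλ )
  = atan2(-0.12815, 0.90523) = -8.058° → normalised to [0°, 360°): 351.942°.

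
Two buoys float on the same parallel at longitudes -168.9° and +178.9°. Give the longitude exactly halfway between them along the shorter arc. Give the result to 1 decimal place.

-175.0°

Signed shortest Δλ from -168.9° to +178.9° is -12.2°.
Midpoint longitude = -168.9° + (-12.2°)/2 = -168.9° − 6.1° = -175.0°.
(The naïve average (-168.9 + +178.9)/2 = 5.0° is on the wrong side of the globe.)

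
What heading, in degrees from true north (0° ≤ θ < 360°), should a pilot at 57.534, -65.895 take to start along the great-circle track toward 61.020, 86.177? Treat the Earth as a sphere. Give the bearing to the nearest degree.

15°

Δλ = 86.177 − -65.895 = 152.072°.
θ = atan2( sin Δλ · cos φ₂ , cos φ₁ · sin φ₂ − sin φ₁ · cos φ₂ · cos Δλ )
  = atan2(0.22692, 0.83076) = 15.278° → normalised to [0°, 360°): 15.278°.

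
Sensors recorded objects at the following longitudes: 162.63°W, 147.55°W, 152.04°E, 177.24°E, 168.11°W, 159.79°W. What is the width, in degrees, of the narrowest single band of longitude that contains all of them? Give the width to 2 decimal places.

Sort the longitudes: -168.11°, -162.63°, -159.79°, -147.55°, +152.04°, +177.24°.
Eastward gaps between consecutive values (wrapping around): 5.48°, 2.84°, 12.24°, 299.59°, 25.20°, 14.65°.
Largest gap = 299.59° ⇒ minimal covering band is its complement: 360° − 299.59° = 60.41°.
Band runs from +152.04° eastward to -147.55°, crossing the antimeridian.

60.41°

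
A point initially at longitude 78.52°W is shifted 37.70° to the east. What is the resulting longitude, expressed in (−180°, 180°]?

Start at -78.52°; shift +37.70° → -40.82°.
-40.82° already lies in (−180°, 180°].

40.82°W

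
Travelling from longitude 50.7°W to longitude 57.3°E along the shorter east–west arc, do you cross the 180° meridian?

Signed shortest Δλ = ((57.3 − -50.7 + 180) mod 360) − 180 = 108.0°.
Going east by 108.0° from -50.7° reaches +57.3° without touching 180°.

No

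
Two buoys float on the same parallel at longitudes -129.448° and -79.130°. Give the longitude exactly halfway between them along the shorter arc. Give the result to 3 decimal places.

-104.289°

Signed shortest Δλ from -129.448° to -79.130° is +50.318°.
Midpoint longitude = -129.448° + (+50.318°)/2 = -129.448° + 25.159° = -104.289°.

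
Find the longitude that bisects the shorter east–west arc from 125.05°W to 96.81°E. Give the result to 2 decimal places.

Signed shortest Δλ from -125.05° to +96.81° is -138.14°.
Midpoint longitude = -125.05° + (-138.14°)/2 = -125.05° − 69.07° = -194.12°.
Normalise into (−180°, 180°]: +165.88°.
(The naïve average (-125.05 + +96.81)/2 = -14.12° is on the wrong side of the globe.)

165.88°E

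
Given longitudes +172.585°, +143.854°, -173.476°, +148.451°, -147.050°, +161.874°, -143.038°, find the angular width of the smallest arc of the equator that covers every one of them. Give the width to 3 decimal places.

73.108°

Sort the longitudes: -173.476°, -147.050°, -143.038°, +143.854°, +148.451°, +161.874°, +172.585°.
Eastward gaps between consecutive values (wrapping around): 26.426°, 4.012°, 286.892°, 4.597°, 13.423°, 10.711°, 13.939°.
Largest gap = 286.892° ⇒ minimal covering band is its complement: 360° − 286.892° = 73.108°.
Band runs from +143.854° eastward to -143.038°, crossing the antimeridian.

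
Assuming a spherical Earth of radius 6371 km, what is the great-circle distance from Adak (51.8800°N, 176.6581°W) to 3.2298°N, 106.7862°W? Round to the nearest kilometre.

8355 km

Δλ = -106.7862 − -176.6581 = 69.8719°.
Δφ = 3.2298 − 51.8800 = -48.6502°.
a = sin²(Δφ/2) + cos φ₁ · cos φ₂ · sin²(Δλ/2) = 0.371792.
c = 2·atan2(√a, √(1−a)) = 1.31148 rad → d = 6371·c ≈ 8355.46 km.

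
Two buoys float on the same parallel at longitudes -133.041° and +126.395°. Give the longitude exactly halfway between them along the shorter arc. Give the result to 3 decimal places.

+176.677°

Signed shortest Δλ from -133.041° to +126.395° is -100.564°.
Midpoint longitude = -133.041° + (-100.564°)/2 = -133.041° − 50.282° = -183.323°.
Normalise into (−180°, 180°]: +176.677°.
(The naïve average (-133.041 + +126.395)/2 = -3.323° is on the wrong side of the globe.)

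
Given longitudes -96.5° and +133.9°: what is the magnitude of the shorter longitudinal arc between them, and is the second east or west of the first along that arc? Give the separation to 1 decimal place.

129.6° west

Raw difference: 133.9 − -96.5 = 230.4°.
Normalise into (−180°, 180°]: 230.4° − 360° = -129.6°.
Negative ⇒ the second point lies to the west; separation 129.6°.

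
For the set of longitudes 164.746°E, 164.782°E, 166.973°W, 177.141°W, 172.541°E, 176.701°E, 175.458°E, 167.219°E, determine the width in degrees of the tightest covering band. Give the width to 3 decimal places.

Sort the longitudes: -177.141°, -166.973°, +164.746°, +164.782°, +167.219°, +172.541°, +175.458°, +176.701°.
Eastward gaps between consecutive values (wrapping around): 10.168°, 331.719°, 0.036°, 2.437°, 5.322°, 2.917°, 1.243°, 6.158°.
Largest gap = 331.719° ⇒ minimal covering band is its complement: 360° − 331.719° = 28.281°.
Band runs from +164.746° eastward to -166.973°, crossing the antimeridian.

28.281°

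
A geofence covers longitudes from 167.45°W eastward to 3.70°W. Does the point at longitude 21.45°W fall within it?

Band width going east from -167.45° to -3.70°: ((-3.70 − -167.45) mod 360) = 163.75°.
Offset of -21.45° east of the west edge: ((-21.45 − -167.45) mod 360) = 146.00°.
146.00° ≤ 163.75° ⇒ inside.

Yes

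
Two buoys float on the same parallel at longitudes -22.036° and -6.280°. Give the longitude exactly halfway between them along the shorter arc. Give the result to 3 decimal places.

Signed shortest Δλ from -22.036° to -6.280° is +15.756°.
Midpoint longitude = -22.036° + (+15.756°)/2 = -22.036° + 7.878° = -14.158°.

-14.158°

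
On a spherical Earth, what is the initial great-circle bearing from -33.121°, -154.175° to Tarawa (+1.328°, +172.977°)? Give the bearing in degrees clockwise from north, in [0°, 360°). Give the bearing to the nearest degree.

311°

Δλ = 172.977 − -154.175 = 327.152°; wrapped into (−180°, 180°]: -32.848°.
θ = atan2( sin Δλ · cos φ₂ , cos φ₁ · sin φ₂ − sin φ₁ · cos φ₂ · cos Δλ )
  = atan2(-0.54227, 0.47833) = -48.585° → normalised to [0°, 360°): 311.415°.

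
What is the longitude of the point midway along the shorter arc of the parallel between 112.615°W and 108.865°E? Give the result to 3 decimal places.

178.125°E

Signed shortest Δλ from -112.615° to +108.865° is -138.520°.
Midpoint longitude = -112.615° + (-138.520°)/2 = -112.615° − 69.260° = -181.875°.
Normalise into (−180°, 180°]: +178.125°.
(The naïve average (-112.615 + +108.865)/2 = -1.875° is on the wrong side of the globe.)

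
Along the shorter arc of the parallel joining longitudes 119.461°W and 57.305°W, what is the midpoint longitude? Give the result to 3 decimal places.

88.383°W

Signed shortest Δλ from -119.461° to -57.305° is +62.156°.
Midpoint longitude = -119.461° + (+62.156°)/2 = -119.461° + 31.078° = -88.383°.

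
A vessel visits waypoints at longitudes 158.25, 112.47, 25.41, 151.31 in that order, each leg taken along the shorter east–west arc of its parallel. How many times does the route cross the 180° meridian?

0

Leg 1: +158.25° → +112.47°, shortest Δλ = -45.78° (west) — does not cross 180°.
Leg 2: +112.47° → +25.41°, shortest Δλ = -87.06° (west) — does not cross 180°.
Leg 3: +25.41° → +151.31°, shortest Δλ = 125.9° (east) — does not cross 180°.
Total crossings: 0.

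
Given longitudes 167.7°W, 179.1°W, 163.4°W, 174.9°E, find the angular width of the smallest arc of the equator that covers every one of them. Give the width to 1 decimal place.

21.7°

Sort the longitudes: -179.1°, -167.7°, -163.4°, +174.9°.
Eastward gaps between consecutive values (wrapping around): 11.4°, 4.3°, 338.3°, 6.0°.
Largest gap = 338.3° ⇒ minimal covering band is its complement: 360° − 338.3° = 21.7°.
Band runs from +174.9° eastward to -163.4°, crossing the antimeridian.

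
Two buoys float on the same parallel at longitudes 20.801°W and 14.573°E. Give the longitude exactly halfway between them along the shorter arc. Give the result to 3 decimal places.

3.114°W

Signed shortest Δλ from -20.801° to +14.573° is +35.374°.
Midpoint longitude = -20.801° + (+35.374°)/2 = -20.801° + 17.687° = -3.114°.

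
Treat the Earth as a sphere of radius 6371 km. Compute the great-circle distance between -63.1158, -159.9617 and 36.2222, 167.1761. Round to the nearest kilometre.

11425 km

Δλ = 167.1761 − -159.9617 = 327.1378°; wrapped into (−180°, 180°]: -32.8622°.
Δφ = 36.2222 − -63.1158 = 99.3380°.
a = sin²(Δφ/2) + cos φ₁ · cos φ₂ · sin²(Δλ/2) = 0.610317.
c = 2·atan2(√a, √(1−a)) = 1.79326 rad → d = 6371·c ≈ 11424.86 km.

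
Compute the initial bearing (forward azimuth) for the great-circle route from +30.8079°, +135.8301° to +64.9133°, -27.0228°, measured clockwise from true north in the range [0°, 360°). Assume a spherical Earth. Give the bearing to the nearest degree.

Δλ = -27.0228 − 135.8301 = -162.8529°.
θ = atan2( sin Δλ · cos φ₂ , cos φ₁ · sin φ₂ − sin φ₁ · cos φ₂ · cos Δλ )
  = atan2(-0.12500, 0.98537) = -7.230° → normalised to [0°, 360°): 352.770°.

353°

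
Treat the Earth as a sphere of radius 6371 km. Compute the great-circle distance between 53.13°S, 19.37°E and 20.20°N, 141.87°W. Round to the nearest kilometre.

16016 km

Δλ = -141.87 − 19.37 = -161.24°.
Δφ = 20.20 − -53.13 = 73.33°.
a = sin²(Δφ/2) + cos φ₁ · cos φ₂ · sin²(Δλ/2) = 0.904710.
c = 2·atan2(√a, √(1−a)) = 2.51396 rad → d = 6371·c ≈ 16016.44 km.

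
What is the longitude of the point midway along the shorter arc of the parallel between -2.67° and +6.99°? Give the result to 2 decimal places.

+2.16°

Signed shortest Δλ from -2.67° to +6.99° is +9.66°.
Midpoint longitude = -2.67° + (+9.66°)/2 = -2.67° + 4.83° = +2.16°.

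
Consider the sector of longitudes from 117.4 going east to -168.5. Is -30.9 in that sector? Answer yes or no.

Band width going east from +117.4° to -168.5°: ((-168.5 − 117.4) mod 360) = 74.1°.
Offset of -30.9° east of the west edge: ((-30.9 − 117.4) mod 360) = 211.7°.
211.7° > 74.1° ⇒ outside.

No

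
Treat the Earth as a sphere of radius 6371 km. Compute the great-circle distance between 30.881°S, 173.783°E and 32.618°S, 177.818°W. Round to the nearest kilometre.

Δλ = -177.818 − 173.783 = -351.601°; wrapped into (−180°, 180°]: 8.399°.
Δφ = -32.618 − -30.881 = -1.737°.
a = sin²(Δφ/2) + cos φ₁ · cos φ₂ · sin²(Δλ/2) = 0.004106.
c = 2·atan2(√a, √(1−a)) = 0.12825 rad → d = 6371·c ≈ 817.06 km.

817 km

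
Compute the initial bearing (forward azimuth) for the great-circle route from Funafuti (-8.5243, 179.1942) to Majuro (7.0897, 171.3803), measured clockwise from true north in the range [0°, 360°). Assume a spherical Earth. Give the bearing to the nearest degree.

Δλ = 171.3803 − 179.1942 = -7.8139°.
θ = atan2( sin Δλ · cos φ₂ , cos φ₁ · sin φ₂ − sin φ₁ · cos φ₂ · cos Δλ )
  = atan2(-0.13492, 0.26779) = -26.740° → normalised to [0°, 360°): 333.260°.

333°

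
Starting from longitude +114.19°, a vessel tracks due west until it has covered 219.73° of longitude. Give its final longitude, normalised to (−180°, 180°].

-105.54°

Start at +114.19°; shift −219.73° → -105.54°.
-105.54° already lies in (−180°, 180°].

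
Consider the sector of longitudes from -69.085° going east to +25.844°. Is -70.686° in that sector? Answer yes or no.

Band width going east from -69.085° to +25.844°: ((25.844 − -69.085) mod 360) = 94.929°.
Offset of -70.686° east of the west edge: ((-70.686 − -69.085) mod 360) = 358.399°.
358.399° > 94.929° ⇒ outside.

No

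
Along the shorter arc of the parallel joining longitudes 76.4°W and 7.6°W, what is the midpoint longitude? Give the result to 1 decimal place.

42.0°W

Signed shortest Δλ from -76.4° to -7.6° is +68.8°.
Midpoint longitude = -76.4° + (+68.8°)/2 = -76.4° + 34.4° = -42.0°.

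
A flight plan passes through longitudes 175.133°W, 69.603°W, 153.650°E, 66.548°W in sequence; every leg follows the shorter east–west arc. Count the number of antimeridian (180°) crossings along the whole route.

2

Leg 1: -175.133° → -69.603°, shortest Δλ = 105.53° (east) — does not cross 180°.
Leg 2: -69.603° → +153.650°, shortest Δλ = -136.747° (west) — crosses 180°.
Leg 3: +153.650° → -66.548°, shortest Δλ = 139.802° (east) — crosses 180°.
Total crossings: 2.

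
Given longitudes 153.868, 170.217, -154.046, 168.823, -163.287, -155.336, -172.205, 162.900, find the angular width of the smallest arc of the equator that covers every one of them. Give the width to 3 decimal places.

52.086°

Sort the longitudes: -172.205°, -163.287°, -155.336°, -154.046°, +153.868°, +162.900°, +168.823°, +170.217°.
Eastward gaps between consecutive values (wrapping around): 8.918°, 7.951°, 1.290°, 307.914°, 9.032°, 5.923°, 1.394°, 17.578°.
Largest gap = 307.914° ⇒ minimal covering band is its complement: 360° − 307.914° = 52.086°.
Band runs from +153.868° eastward to -154.046°, crossing the antimeridian.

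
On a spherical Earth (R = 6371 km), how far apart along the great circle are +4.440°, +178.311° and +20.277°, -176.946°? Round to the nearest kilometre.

Δλ = -176.946 − 178.311 = -355.257°; wrapped into (−180°, 180°]: 4.743°.
Δφ = 20.277 − 4.440 = 15.837°.
a = sin²(Δφ/2) + cos φ₁ · cos φ₂ · sin²(Δλ/2) = 0.020580.
c = 2·atan2(√a, √(1−a)) = 0.28791 rad → d = 6371·c ≈ 1834.27 km.

1834 km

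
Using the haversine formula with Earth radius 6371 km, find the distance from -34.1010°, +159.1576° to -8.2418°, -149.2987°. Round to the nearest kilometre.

5987 km

Δλ = -149.2987 − 159.1576 = -308.4563°; wrapped into (−180°, 180°]: 51.5437°.
Δφ = -8.2418 − -34.1010 = 25.8592°.
a = sin²(Δφ/2) + cos φ₁ · cos φ₂ · sin²(Δλ/2) = 0.204985.
c = 2·atan2(√a, √(1−a)) = 0.93970 rad → d = 6371·c ≈ 5986.83 km.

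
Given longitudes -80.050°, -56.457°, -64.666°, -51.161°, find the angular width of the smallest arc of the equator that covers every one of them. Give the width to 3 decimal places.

Sort the longitudes: -80.050°, -64.666°, -56.457°, -51.161°.
Eastward gaps between consecutive values (wrapping around): 15.384°, 8.209°, 5.296°, 331.111°.
Largest gap = 331.111° ⇒ minimal covering band is its complement: 360° − 331.111° = 28.889°.
Band runs from -80.050° eastward to -51.161°.

28.889°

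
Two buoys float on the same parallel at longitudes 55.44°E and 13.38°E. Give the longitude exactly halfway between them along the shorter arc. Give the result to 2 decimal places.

Signed shortest Δλ from +55.44° to +13.38° is -42.06°.
Midpoint longitude = +55.44° + (-42.06°)/2 = +55.44° − 21.03° = +34.41°.

34.41°E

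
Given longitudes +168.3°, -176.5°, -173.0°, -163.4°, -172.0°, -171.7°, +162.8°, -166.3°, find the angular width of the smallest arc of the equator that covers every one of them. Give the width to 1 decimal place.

Sort the longitudes: -176.5°, -173.0°, -172.0°, -171.7°, -166.3°, -163.4°, +162.8°, +168.3°.
Eastward gaps between consecutive values (wrapping around): 3.5°, 1.0°, 0.3°, 5.4°, 2.9°, 326.2°, 5.5°, 15.2°.
Largest gap = 326.2° ⇒ minimal covering band is its complement: 360° − 326.2° = 33.8°.
Band runs from +162.8° eastward to -163.4°, crossing the antimeridian.

33.8°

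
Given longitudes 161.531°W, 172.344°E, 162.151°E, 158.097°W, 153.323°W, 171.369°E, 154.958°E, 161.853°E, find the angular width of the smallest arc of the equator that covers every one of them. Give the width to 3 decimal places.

Sort the longitudes: -161.531°, -158.097°, -153.323°, +154.958°, +161.853°, +162.151°, +171.369°, +172.344°.
Eastward gaps between consecutive values (wrapping around): 3.434°, 4.774°, 308.281°, 6.895°, 0.298°, 9.218°, 0.975°, 26.125°.
Largest gap = 308.281° ⇒ minimal covering band is its complement: 360° − 308.281° = 51.719°.
Band runs from +154.958° eastward to -153.323°, crossing the antimeridian.

51.719°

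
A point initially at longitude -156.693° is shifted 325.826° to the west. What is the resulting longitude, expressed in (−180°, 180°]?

-122.519°

Start at -156.693°; shift −325.826° → -482.519°.
-482.519° lies outside (−180°, 180°]; add 360° → -122.519°.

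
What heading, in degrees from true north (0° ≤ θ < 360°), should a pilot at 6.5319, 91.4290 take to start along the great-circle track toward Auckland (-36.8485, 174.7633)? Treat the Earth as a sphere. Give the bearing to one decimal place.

127.3°

Δλ = 174.7633 − 91.4290 = 83.3343°.
θ = atan2( sin Δλ · cos φ₂ , cos φ₁ · sin φ₂ − sin φ₁ · cos φ₂ · cos Δλ )
  = atan2(0.79481, -0.60637) = 127.340° → normalised to [0°, 360°): 127.340°.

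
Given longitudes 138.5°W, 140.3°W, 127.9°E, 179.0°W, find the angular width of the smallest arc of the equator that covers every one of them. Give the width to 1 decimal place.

Sort the longitudes: -179.0°, -140.3°, -138.5°, +127.9°.
Eastward gaps between consecutive values (wrapping around): 38.7°, 1.8°, 266.4°, 53.1°.
Largest gap = 266.4° ⇒ minimal covering band is its complement: 360° − 266.4° = 93.6°.
Band runs from +127.9° eastward to -138.5°, crossing the antimeridian.

93.6°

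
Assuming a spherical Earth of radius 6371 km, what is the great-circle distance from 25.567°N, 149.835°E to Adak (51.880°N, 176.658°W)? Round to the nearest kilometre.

4059 km

Δλ = -176.658 − 149.835 = -326.493°; wrapped into (−180°, 180°]: 33.507°.
Δφ = 51.880 − 25.567 = 26.313°.
a = sin²(Δφ/2) + cos φ₁ · cos φ₂ · sin²(Δλ/2) = 0.098077.
c = 2·atan2(√a, √(1−a)) = 0.63706 rad → d = 6371·c ≈ 4058.74 km.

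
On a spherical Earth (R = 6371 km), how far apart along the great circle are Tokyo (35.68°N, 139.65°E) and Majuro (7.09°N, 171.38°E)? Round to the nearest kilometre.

Δλ = 171.38 − 139.65 = 31.73°.
Δφ = 7.09 − 35.68 = -28.59°.
a = sin²(Δφ/2) + cos φ₁ · cos φ₂ · sin²(Δλ/2) = 0.121206.
c = 2·atan2(√a, √(1−a)) = 0.71119 rad → d = 6371·c ≈ 4530.98 km.

4531 km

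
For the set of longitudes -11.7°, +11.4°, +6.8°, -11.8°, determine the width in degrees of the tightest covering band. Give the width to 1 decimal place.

Sort the longitudes: -11.8°, -11.7°, +6.8°, +11.4°.
Eastward gaps between consecutive values (wrapping around): 0.1°, 18.5°, 4.6°, 336.8°.
Largest gap = 336.8° ⇒ minimal covering band is its complement: 360° − 336.8° = 23.2°.
Band runs from -11.8° eastward to +11.4°.

23.2°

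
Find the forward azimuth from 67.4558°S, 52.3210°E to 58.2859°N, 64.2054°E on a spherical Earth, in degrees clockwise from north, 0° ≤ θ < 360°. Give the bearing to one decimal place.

Δλ = 64.2054 − 52.3210 = 11.8844°.
θ = atan2( sin Δλ · cos φ₂ , cos φ₁ · sin φ₂ − sin φ₁ · cos φ₂ · cos Δλ )
  = atan2(0.10826, 0.80125) = 7.695° → normalised to [0°, 360°): 7.695°.

7.7°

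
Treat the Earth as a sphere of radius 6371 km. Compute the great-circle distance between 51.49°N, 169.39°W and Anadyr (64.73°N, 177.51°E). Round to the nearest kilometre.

Δλ = 177.51 − -169.39 = 346.90°; wrapped into (−180°, 180°]: -13.10°.
Δφ = 64.73 − 51.49 = 13.24°.
a = sin²(Δφ/2) + cos φ₁ · cos φ₂ · sin²(Δλ/2) = 0.016749.
c = 2·atan2(√a, √(1−a)) = 0.25956 rad → d = 6371·c ≈ 1653.68 km.

1654 km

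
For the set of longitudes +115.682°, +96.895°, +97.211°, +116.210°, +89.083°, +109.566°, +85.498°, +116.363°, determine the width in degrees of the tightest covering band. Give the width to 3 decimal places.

30.865°

Sort the longitudes: +85.498°, +89.083°, +96.895°, +97.211°, +109.566°, +115.682°, +116.210°, +116.363°.
Eastward gaps between consecutive values (wrapping around): 3.585°, 7.812°, 0.316°, 12.355°, 6.116°, 0.528°, 0.153°, 329.135°.
Largest gap = 329.135° ⇒ minimal covering band is its complement: 360° − 329.135° = 30.865°.
Band runs from +85.498° eastward to +116.363°.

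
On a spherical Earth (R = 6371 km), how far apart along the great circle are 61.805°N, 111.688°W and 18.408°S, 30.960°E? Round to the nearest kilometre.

Δλ = 30.960 − -111.688 = 142.648°.
Δφ = -18.408 − 61.805 = -80.213°.
a = sin²(Δφ/2) + cos φ₁ · cos φ₂ · sin²(Δλ/2) = 0.817338.
c = 2·atan2(√a, √(1−a)) = 2.25838 rad → d = 6371·c ≈ 14388.17 km.

14388 km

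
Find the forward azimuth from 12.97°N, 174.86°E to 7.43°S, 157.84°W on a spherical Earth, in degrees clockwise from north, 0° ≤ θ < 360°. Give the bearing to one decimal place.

Δλ = -157.84 − 174.86 = -332.70°; wrapped into (−180°, 180°]: 27.30°.
θ = atan2( sin Δλ · cos φ₂ , cos φ₁ · sin φ₂ − sin φ₁ · cos φ₂ · cos Δλ )
  = atan2(0.45480, -0.32378) = 125.448° → normalised to [0°, 360°): 125.448°.

125.4°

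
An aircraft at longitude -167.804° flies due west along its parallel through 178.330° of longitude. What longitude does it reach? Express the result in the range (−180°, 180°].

Start at -167.804°; shift −178.330° → -346.134°.
-346.134° lies outside (−180°, 180°]; add 360° → +13.866°.

+13.866°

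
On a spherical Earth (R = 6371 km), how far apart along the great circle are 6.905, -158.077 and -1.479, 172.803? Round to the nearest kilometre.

Δλ = 172.803 − -158.077 = 330.880°; wrapped into (−180°, 180°]: -29.120°.
Δφ = -1.479 − 6.905 = -8.384°.
a = sin²(Δφ/2) + cos φ₁ · cos φ₂ · sin²(Δλ/2) = 0.068063.
c = 2·atan2(√a, √(1−a)) = 0.52789 rad → d = 6371·c ≈ 3363.16 km.

3363 km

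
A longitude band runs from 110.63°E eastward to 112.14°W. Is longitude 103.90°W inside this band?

Band width going east from +110.63° to -112.14°: ((-112.14 − 110.63) mod 360) = 137.23°.
Offset of -103.90° east of the west edge: ((-103.90 − 110.63) mod 360) = 145.47°.
145.47° > 137.23° ⇒ outside.

No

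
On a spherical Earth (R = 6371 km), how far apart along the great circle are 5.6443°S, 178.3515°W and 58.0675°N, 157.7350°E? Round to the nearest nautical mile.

3997 nmi

Δλ = 157.7350 − -178.3515 = 336.0865°; wrapped into (−180°, 180°]: -23.9135°.
Δφ = 58.0675 − -5.6443 = 63.7118°.
a = sin²(Δφ/2) + cos φ₁ · cos φ₂ · sin²(Δλ/2) = 0.301148.
c = 2·atan2(√a, √(1−a)) = 1.16178 rad → d = 6371·c ≈ 7401.73 km ≈ 3996.61 nmi.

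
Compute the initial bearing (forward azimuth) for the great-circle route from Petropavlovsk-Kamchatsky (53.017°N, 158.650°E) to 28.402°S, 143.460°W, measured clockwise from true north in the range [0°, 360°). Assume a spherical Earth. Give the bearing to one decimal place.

Δλ = -143.460 − 158.650 = -302.110°; wrapped into (−180°, 180°]: 57.890°.
θ = atan2( sin Δλ · cos φ₂ , cos φ₁ · sin φ₂ − sin φ₁ · cos φ₂ · cos Δλ )
  = atan2(0.74507, -0.65964) = 131.520° → normalised to [0°, 360°): 131.520°.

131.5°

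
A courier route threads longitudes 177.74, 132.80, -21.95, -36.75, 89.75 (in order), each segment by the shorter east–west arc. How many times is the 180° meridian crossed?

Leg 1: +177.74° → +132.80°, shortest Δλ = -44.94° (west) — does not cross 180°.
Leg 2: +132.80° → -21.95°, shortest Δλ = -154.75° (west) — does not cross 180°.
Leg 3: -21.95° → -36.75°, shortest Δλ = -14.8° (west) — does not cross 180°.
Leg 4: -36.75° → +89.75°, shortest Δλ = 126.5° (east) — does not cross 180°.
Total crossings: 0.

0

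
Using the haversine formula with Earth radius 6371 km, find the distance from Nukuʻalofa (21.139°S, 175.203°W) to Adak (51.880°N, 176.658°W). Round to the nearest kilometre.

8121 km

Δλ = -176.658 − -175.203 = -1.455°.
Δφ = 51.880 − -21.139 = 73.019°.
a = sin²(Δφ/2) + cos φ₁ · cos φ₂ · sin²(Δλ/2) = 0.354066.
c = 2·atan2(√a, √(1−a)) = 1.27462 rad → d = 6371·c ≈ 8120.58 km.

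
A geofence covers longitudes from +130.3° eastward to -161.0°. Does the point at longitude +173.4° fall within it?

Yes

Band width going east from +130.3° to -161.0°: ((-161.0 − 130.3) mod 360) = 68.7°.
Offset of +173.4° east of the west edge: ((173.4 − 130.3) mod 360) = 43.1°.
43.1° ≤ 68.7° ⇒ inside.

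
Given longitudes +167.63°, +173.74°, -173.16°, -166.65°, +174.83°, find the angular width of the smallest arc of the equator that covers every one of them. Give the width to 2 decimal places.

Sort the longitudes: -173.16°, -166.65°, +167.63°, +173.74°, +174.83°.
Eastward gaps between consecutive values (wrapping around): 6.51°, 334.28°, 6.11°, 1.09°, 12.01°.
Largest gap = 334.28° ⇒ minimal covering band is its complement: 360° − 334.28° = 25.72°.
Band runs from +167.63° eastward to -166.65°, crossing the antimeridian.

25.72°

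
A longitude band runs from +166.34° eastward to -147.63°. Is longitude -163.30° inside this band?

Yes

Band width going east from +166.34° to -147.63°: ((-147.63 − 166.34) mod 360) = 46.03°.
Offset of -163.30° east of the west edge: ((-163.30 − 166.34) mod 360) = 30.36°.
30.36° ≤ 46.03° ⇒ inside.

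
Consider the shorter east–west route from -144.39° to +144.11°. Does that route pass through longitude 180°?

Naïve |144.11 − -144.39| = 288.5° > 180°, so the shorter arc goes the other way round — across 180°.
Signed shortest Δλ = ((144.11 − -144.39 + 180) mod 360) − 180 = -71.5°.
Going west by 71.5° from -144.39° passes through 180° before reaching +144.11°.

Yes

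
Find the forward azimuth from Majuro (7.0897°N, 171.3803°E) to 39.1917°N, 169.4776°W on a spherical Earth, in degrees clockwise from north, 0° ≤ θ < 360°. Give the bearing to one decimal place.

Δλ = -169.4776 − 171.3803 = -340.8579°; wrapped into (−180°, 180°]: 19.1421°.
θ = atan2( sin Δλ · cos φ₂ , cos φ₁ · sin φ₂ − sin φ₁ · cos φ₂ · cos Δλ )
  = atan2(0.25414, 0.53672) = 25.338° → normalised to [0°, 360°): 25.338°.

25.3°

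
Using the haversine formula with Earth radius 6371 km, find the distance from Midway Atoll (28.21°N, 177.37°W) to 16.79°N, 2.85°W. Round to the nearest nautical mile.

8087 nmi

Δλ = -2.85 − -177.37 = 174.52°.
Δφ = 16.79 − 28.21 = -11.42°.
a = sin²(Δφ/2) + cos φ₁ · cos φ₂ · sin²(Δλ/2) = 0.851625.
c = 2·atan2(√a, √(1−a)) = 2.35076 rad → d = 6371·c ≈ 14976.67 km ≈ 8086.75 nmi.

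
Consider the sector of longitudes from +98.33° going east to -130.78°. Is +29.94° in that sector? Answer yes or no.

No

Band width going east from +98.33° to -130.78°: ((-130.78 − 98.33) mod 360) = 130.89°.
Offset of +29.94° east of the west edge: ((29.94 − 98.33) mod 360) = 291.61°.
291.61° > 130.89° ⇒ outside.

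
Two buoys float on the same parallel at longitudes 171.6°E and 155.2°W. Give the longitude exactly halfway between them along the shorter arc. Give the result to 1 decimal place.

171.8°W

Signed shortest Δλ from +171.6° to -155.2° is +33.2°.
Midpoint longitude = +171.6° + (+33.2°)/2 = +171.6° + 16.6° = +188.2°.
Normalise into (−180°, 180°]: -171.8°.
(The naïve average (+171.6 + -155.2)/2 = 8.2° is on the wrong side of the globe.)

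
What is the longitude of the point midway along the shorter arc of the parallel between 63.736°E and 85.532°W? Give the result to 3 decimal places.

Signed shortest Δλ from +63.736° to -85.532° is -149.268°.
Midpoint longitude = +63.736° + (-149.268°)/2 = +63.736° − 74.634° = -10.898°.

10.898°W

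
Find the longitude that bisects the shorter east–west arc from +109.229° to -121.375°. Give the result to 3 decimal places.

+173.927°

Signed shortest Δλ from +109.229° to -121.375° is +129.396°.
Midpoint longitude = +109.229° + (+129.396°)/2 = +109.229° + 64.698° = +173.927°.
(The naïve average (+109.229 + -121.375)/2 = -6.073° is on the wrong side of the globe.)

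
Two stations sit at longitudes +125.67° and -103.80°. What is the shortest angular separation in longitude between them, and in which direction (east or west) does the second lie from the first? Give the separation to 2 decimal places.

Raw difference: -103.80 − 125.67 = -229.47°.
Normalise into (−180°, 180°]: -229.47° + 360° = 130.53°.
Positive ⇒ the second point lies to the east; separation 130.53°.

130.53° east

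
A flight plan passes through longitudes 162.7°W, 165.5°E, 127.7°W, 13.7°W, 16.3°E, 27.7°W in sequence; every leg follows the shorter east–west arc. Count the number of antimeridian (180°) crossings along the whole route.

2

Leg 1: -162.7° → +165.5°, shortest Δλ = -31.8° (west) — crosses 180°.
Leg 2: +165.5° → -127.7°, shortest Δλ = 66.8° (east) — crosses 180°.
Leg 3: -127.7° → -13.7°, shortest Δλ = 114.0° (east) — does not cross 180°.
Leg 4: -13.7° → +16.3°, shortest Δλ = 30.0° (east) — does not cross 180°.
Leg 5: +16.3° → -27.7°, shortest Δλ = -44.0° (west) — does not cross 180°.
Total crossings: 2.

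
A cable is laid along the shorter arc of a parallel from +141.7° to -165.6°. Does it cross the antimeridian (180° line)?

Yes

Naïve |-165.6 − 141.7| = 307.3° > 180°, so the shorter arc goes the other way round — across 180°.
Signed shortest Δλ = ((-165.6 − 141.7 + 180) mod 360) − 180 = 52.7°.
Going east by 52.7° from +141.7° passes through 180° before reaching -165.6°.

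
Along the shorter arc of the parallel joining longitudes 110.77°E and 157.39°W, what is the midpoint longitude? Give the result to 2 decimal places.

156.69°E

Signed shortest Δλ from +110.77° to -157.39° is +91.84°.
Midpoint longitude = +110.77° + (+91.84°)/2 = +110.77° + 45.92° = +156.69°.
(The naïve average (+110.77 + -157.39)/2 = -23.31° is on the wrong side of the globe.)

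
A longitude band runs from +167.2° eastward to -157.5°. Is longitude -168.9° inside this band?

Yes

Band width going east from +167.2° to -157.5°: ((-157.5 − 167.2) mod 360) = 35.3°.
Offset of -168.9° east of the west edge: ((-168.9 − 167.2) mod 360) = 23.9°.
23.9° ≤ 35.3° ⇒ inside.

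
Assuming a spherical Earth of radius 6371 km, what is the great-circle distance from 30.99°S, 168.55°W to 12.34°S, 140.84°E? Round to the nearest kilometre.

Δλ = 140.84 − -168.55 = 309.39°; wrapped into (−180°, 180°]: -50.61°.
Δφ = -12.34 − -30.99 = 18.65°.
a = sin²(Δφ/2) + cos φ₁ · cos φ₂ · sin²(Δλ/2) = 0.179259.
c = 2·atan2(√a, √(1−a)) = 0.87437 rad → d = 6371·c ≈ 5570.60 km.

5571 km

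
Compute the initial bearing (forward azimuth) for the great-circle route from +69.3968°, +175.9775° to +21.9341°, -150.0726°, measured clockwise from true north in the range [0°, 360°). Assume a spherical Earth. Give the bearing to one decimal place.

138.7°

Δλ = -150.0726 − 175.9775 = -326.0501°; wrapped into (−180°, 180°]: 33.9499°.
θ = atan2( sin Δλ · cos φ₂ , cos φ₁ · sin φ₂ − sin φ₁ · cos φ₂ · cos Δλ )
  = atan2(0.51804, -0.58882) = 138.659° → normalised to [0°, 360°): 138.659°.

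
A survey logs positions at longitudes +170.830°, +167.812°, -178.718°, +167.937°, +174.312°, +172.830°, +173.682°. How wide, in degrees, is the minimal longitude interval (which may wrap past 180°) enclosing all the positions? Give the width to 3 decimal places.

Sort the longitudes: -178.718°, +167.812°, +167.937°, +170.830°, +172.830°, +173.682°, +174.312°.
Eastward gaps between consecutive values (wrapping around): 346.530°, 0.125°, 2.893°, 2.000°, 0.852°, 0.630°, 6.970°.
Largest gap = 346.530° ⇒ minimal covering band is its complement: 360° − 346.530° = 13.470°.
Band runs from +167.812° eastward to -178.718°, crossing the antimeridian.

13.470°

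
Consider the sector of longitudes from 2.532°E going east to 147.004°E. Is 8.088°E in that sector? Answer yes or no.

Band width going east from +2.532° to +147.004°: ((147.004 − 2.532) mod 360) = 144.472°.
Offset of +8.088° east of the west edge: ((8.088 − 2.532) mod 360) = 5.556°.
5.556° ≤ 144.472° ⇒ inside.

Yes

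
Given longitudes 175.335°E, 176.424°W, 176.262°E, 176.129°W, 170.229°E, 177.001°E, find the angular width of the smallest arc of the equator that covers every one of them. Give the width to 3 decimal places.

13.642°

Sort the longitudes: -176.424°, -176.129°, +170.229°, +175.335°, +176.262°, +177.001°.
Eastward gaps between consecutive values (wrapping around): 0.295°, 346.358°, 5.106°, 0.927°, 0.739°, 6.575°.
Largest gap = 346.358° ⇒ minimal covering band is its complement: 360° − 346.358° = 13.642°.
Band runs from +170.229° eastward to -176.129°, crossing the antimeridian.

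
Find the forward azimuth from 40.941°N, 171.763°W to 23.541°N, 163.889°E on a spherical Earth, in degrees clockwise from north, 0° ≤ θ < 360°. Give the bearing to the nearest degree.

237°

Δλ = 163.889 − -171.763 = 335.652°; wrapped into (−180°, 180°]: -24.348°.
θ = atan2( sin Δλ · cos φ₂ , cos φ₁ · sin φ₂ − sin φ₁ · cos φ₂ · cos Δλ )
  = atan2(-0.37797, -0.24561) = -123.017° → normalised to [0°, 360°): 236.983°.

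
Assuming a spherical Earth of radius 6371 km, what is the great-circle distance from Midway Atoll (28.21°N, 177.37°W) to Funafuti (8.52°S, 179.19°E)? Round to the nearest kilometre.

Δλ = 179.19 − -177.37 = 356.56°; wrapped into (−180°, 180°]: -3.44°.
Δφ = -8.52 − 28.21 = -36.73°.
a = sin²(Δφ/2) + cos φ₁ · cos φ₂ · sin²(Δλ/2) = 0.100054.
c = 2·atan2(√a, √(1−a)) = 0.64368 rad → d = 6371·c ≈ 4100.89 km.

4101 km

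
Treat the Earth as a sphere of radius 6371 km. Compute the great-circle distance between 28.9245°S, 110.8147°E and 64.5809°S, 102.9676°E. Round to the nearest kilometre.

Δλ = 102.9676 − 110.8147 = -7.8471°.
Δφ = -64.5809 − -28.9245 = -35.6564°.
a = sin²(Δφ/2) + cos φ₁ · cos φ₂ · sin²(Δλ/2) = 0.095495.
c = 2·atan2(√a, √(1−a)) = 0.62833 rad → d = 6371·c ≈ 4003.10 km.

4003 km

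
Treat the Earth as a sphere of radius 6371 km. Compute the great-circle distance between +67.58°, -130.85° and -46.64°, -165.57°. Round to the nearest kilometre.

Δλ = -165.57 − -130.85 = -34.72°.
Δφ = -46.64 − 67.58 = -114.22°.
a = sin²(Δφ/2) + cos φ₁ · cos φ₂ · sin²(Δλ/2) = 0.728433.
c = 2·atan2(√a, √(1−a)) = 2.04527 rad → d = 6371·c ≈ 13030.39 km.

13030 km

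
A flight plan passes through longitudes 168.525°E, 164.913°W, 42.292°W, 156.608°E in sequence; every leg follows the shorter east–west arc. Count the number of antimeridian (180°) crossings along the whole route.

Leg 1: +168.525° → -164.913°, shortest Δλ = 26.562° (east) — crosses 180°.
Leg 2: -164.913° → -42.292°, shortest Δλ = 122.621° (east) — does not cross 180°.
Leg 3: -42.292° → +156.608°, shortest Δλ = -161.1° (west) — crosses 180°.
Total crossings: 2.

2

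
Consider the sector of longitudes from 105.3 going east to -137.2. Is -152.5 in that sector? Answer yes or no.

Yes

Band width going east from +105.3° to -137.2°: ((-137.2 − 105.3) mod 360) = 117.5°.
Offset of -152.5° east of the west edge: ((-152.5 − 105.3) mod 360) = 102.2°.
102.2° ≤ 117.5° ⇒ inside.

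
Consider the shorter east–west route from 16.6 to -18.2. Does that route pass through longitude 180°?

Signed shortest Δλ = ((-18.2 − 16.6 + 180) mod 360) − 180 = -34.8°.
Going west by 34.8° from +16.6° reaches -18.2° without touching 180°.

No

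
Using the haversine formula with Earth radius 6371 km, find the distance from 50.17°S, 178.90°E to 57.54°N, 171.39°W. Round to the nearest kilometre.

12010 km

Δλ = -171.39 − 178.90 = -350.29°; wrapped into (−180°, 180°]: 9.71°.
Δφ = 57.54 − -50.17 = 107.71°.
a = sin²(Δφ/2) + cos φ₁ · cos φ₂ · sin²(Δλ/2) = 0.654562.
c = 2·atan2(√a, √(1−a)) = 1.88507 rad → d = 6371·c ≈ 12009.77 km.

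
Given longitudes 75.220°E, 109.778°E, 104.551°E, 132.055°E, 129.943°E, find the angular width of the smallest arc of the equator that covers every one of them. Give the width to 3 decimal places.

Sort the longitudes: +75.220°, +104.551°, +109.778°, +129.943°, +132.055°.
Eastward gaps between consecutive values (wrapping around): 29.331°, 5.227°, 20.165°, 2.112°, 303.165°.
Largest gap = 303.165° ⇒ minimal covering band is its complement: 360° − 303.165° = 56.835°.
Band runs from +75.220° eastward to +132.055°.

56.835°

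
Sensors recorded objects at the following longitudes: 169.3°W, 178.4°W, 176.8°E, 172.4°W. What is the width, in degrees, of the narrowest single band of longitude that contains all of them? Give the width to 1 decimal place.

Sort the longitudes: -178.4°, -172.4°, -169.3°, +176.8°.
Eastward gaps between consecutive values (wrapping around): 6.0°, 3.1°, 346.1°, 4.8°.
Largest gap = 346.1° ⇒ minimal covering band is its complement: 360° − 346.1° = 13.9°.
Band runs from +176.8° eastward to -169.3°, crossing the antimeridian.

13.9°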